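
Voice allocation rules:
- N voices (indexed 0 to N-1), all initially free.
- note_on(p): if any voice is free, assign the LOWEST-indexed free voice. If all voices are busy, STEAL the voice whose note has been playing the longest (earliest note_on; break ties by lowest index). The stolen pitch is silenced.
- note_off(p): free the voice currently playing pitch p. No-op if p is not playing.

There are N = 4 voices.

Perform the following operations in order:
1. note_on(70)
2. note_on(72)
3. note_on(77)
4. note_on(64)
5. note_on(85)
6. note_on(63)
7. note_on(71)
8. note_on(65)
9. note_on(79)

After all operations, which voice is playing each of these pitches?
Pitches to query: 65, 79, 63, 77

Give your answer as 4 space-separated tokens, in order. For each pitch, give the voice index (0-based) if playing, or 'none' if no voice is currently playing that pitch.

Op 1: note_on(70): voice 0 is free -> assigned | voices=[70 - - -]
Op 2: note_on(72): voice 1 is free -> assigned | voices=[70 72 - -]
Op 3: note_on(77): voice 2 is free -> assigned | voices=[70 72 77 -]
Op 4: note_on(64): voice 3 is free -> assigned | voices=[70 72 77 64]
Op 5: note_on(85): all voices busy, STEAL voice 0 (pitch 70, oldest) -> assign | voices=[85 72 77 64]
Op 6: note_on(63): all voices busy, STEAL voice 1 (pitch 72, oldest) -> assign | voices=[85 63 77 64]
Op 7: note_on(71): all voices busy, STEAL voice 2 (pitch 77, oldest) -> assign | voices=[85 63 71 64]
Op 8: note_on(65): all voices busy, STEAL voice 3 (pitch 64, oldest) -> assign | voices=[85 63 71 65]
Op 9: note_on(79): all voices busy, STEAL voice 0 (pitch 85, oldest) -> assign | voices=[79 63 71 65]

Answer: 3 0 1 none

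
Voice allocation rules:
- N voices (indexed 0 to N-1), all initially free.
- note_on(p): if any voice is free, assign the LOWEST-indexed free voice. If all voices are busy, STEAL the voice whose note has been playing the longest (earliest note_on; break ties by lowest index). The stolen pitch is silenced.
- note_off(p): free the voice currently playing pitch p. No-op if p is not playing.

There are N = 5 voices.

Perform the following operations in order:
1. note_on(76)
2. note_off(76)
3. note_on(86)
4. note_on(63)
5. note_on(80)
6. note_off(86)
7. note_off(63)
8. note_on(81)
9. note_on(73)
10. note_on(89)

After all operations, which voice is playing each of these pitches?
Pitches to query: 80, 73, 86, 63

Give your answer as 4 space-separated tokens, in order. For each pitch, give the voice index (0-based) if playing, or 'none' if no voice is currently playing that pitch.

Answer: 2 1 none none

Derivation:
Op 1: note_on(76): voice 0 is free -> assigned | voices=[76 - - - -]
Op 2: note_off(76): free voice 0 | voices=[- - - - -]
Op 3: note_on(86): voice 0 is free -> assigned | voices=[86 - - - -]
Op 4: note_on(63): voice 1 is free -> assigned | voices=[86 63 - - -]
Op 5: note_on(80): voice 2 is free -> assigned | voices=[86 63 80 - -]
Op 6: note_off(86): free voice 0 | voices=[- 63 80 - -]
Op 7: note_off(63): free voice 1 | voices=[- - 80 - -]
Op 8: note_on(81): voice 0 is free -> assigned | voices=[81 - 80 - -]
Op 9: note_on(73): voice 1 is free -> assigned | voices=[81 73 80 - -]
Op 10: note_on(89): voice 3 is free -> assigned | voices=[81 73 80 89 -]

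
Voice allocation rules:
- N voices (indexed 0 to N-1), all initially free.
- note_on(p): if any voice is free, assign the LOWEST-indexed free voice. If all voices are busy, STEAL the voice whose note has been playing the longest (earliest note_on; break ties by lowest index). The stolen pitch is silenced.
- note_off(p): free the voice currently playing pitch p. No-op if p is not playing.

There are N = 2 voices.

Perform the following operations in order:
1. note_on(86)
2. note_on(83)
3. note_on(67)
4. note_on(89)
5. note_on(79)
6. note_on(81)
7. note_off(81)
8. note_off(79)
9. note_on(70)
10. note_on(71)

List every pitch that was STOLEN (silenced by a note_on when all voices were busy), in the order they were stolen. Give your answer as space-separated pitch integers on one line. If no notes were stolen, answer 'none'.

Op 1: note_on(86): voice 0 is free -> assigned | voices=[86 -]
Op 2: note_on(83): voice 1 is free -> assigned | voices=[86 83]
Op 3: note_on(67): all voices busy, STEAL voice 0 (pitch 86, oldest) -> assign | voices=[67 83]
Op 4: note_on(89): all voices busy, STEAL voice 1 (pitch 83, oldest) -> assign | voices=[67 89]
Op 5: note_on(79): all voices busy, STEAL voice 0 (pitch 67, oldest) -> assign | voices=[79 89]
Op 6: note_on(81): all voices busy, STEAL voice 1 (pitch 89, oldest) -> assign | voices=[79 81]
Op 7: note_off(81): free voice 1 | voices=[79 -]
Op 8: note_off(79): free voice 0 | voices=[- -]
Op 9: note_on(70): voice 0 is free -> assigned | voices=[70 -]
Op 10: note_on(71): voice 1 is free -> assigned | voices=[70 71]

Answer: 86 83 67 89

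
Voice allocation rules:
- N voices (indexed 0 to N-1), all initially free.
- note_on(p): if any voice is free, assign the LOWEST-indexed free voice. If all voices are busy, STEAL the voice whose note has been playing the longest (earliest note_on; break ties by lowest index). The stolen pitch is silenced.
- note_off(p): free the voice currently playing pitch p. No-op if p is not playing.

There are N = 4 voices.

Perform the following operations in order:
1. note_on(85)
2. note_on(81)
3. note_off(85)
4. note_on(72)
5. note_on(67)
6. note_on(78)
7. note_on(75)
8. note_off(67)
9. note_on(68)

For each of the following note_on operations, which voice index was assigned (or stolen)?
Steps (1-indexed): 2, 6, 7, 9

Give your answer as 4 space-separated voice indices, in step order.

Op 1: note_on(85): voice 0 is free -> assigned | voices=[85 - - -]
Op 2: note_on(81): voice 1 is free -> assigned | voices=[85 81 - -]
Op 3: note_off(85): free voice 0 | voices=[- 81 - -]
Op 4: note_on(72): voice 0 is free -> assigned | voices=[72 81 - -]
Op 5: note_on(67): voice 2 is free -> assigned | voices=[72 81 67 -]
Op 6: note_on(78): voice 3 is free -> assigned | voices=[72 81 67 78]
Op 7: note_on(75): all voices busy, STEAL voice 1 (pitch 81, oldest) -> assign | voices=[72 75 67 78]
Op 8: note_off(67): free voice 2 | voices=[72 75 - 78]
Op 9: note_on(68): voice 2 is free -> assigned | voices=[72 75 68 78]

Answer: 1 3 1 2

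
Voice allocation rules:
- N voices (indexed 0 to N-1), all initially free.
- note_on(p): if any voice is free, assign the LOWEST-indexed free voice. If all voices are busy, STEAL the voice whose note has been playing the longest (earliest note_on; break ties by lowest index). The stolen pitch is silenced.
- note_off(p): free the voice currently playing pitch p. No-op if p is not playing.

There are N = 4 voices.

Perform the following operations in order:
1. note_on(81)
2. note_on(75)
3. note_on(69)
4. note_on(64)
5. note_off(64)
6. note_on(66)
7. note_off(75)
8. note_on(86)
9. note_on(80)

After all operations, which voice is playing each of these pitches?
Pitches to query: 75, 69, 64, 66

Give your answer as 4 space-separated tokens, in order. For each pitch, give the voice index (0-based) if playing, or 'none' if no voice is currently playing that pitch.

Answer: none 2 none 3

Derivation:
Op 1: note_on(81): voice 0 is free -> assigned | voices=[81 - - -]
Op 2: note_on(75): voice 1 is free -> assigned | voices=[81 75 - -]
Op 3: note_on(69): voice 2 is free -> assigned | voices=[81 75 69 -]
Op 4: note_on(64): voice 3 is free -> assigned | voices=[81 75 69 64]
Op 5: note_off(64): free voice 3 | voices=[81 75 69 -]
Op 6: note_on(66): voice 3 is free -> assigned | voices=[81 75 69 66]
Op 7: note_off(75): free voice 1 | voices=[81 - 69 66]
Op 8: note_on(86): voice 1 is free -> assigned | voices=[81 86 69 66]
Op 9: note_on(80): all voices busy, STEAL voice 0 (pitch 81, oldest) -> assign | voices=[80 86 69 66]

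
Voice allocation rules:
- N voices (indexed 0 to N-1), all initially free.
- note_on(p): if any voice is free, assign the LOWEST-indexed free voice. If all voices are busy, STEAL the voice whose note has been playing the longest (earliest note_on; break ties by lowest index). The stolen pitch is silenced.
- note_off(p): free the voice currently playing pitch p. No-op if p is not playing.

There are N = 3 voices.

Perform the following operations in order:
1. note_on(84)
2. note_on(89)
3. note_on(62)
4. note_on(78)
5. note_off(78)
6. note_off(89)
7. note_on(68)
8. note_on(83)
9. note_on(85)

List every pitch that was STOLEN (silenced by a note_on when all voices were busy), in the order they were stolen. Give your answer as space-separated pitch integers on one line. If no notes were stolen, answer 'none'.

Answer: 84 62

Derivation:
Op 1: note_on(84): voice 0 is free -> assigned | voices=[84 - -]
Op 2: note_on(89): voice 1 is free -> assigned | voices=[84 89 -]
Op 3: note_on(62): voice 2 is free -> assigned | voices=[84 89 62]
Op 4: note_on(78): all voices busy, STEAL voice 0 (pitch 84, oldest) -> assign | voices=[78 89 62]
Op 5: note_off(78): free voice 0 | voices=[- 89 62]
Op 6: note_off(89): free voice 1 | voices=[- - 62]
Op 7: note_on(68): voice 0 is free -> assigned | voices=[68 - 62]
Op 8: note_on(83): voice 1 is free -> assigned | voices=[68 83 62]
Op 9: note_on(85): all voices busy, STEAL voice 2 (pitch 62, oldest) -> assign | voices=[68 83 85]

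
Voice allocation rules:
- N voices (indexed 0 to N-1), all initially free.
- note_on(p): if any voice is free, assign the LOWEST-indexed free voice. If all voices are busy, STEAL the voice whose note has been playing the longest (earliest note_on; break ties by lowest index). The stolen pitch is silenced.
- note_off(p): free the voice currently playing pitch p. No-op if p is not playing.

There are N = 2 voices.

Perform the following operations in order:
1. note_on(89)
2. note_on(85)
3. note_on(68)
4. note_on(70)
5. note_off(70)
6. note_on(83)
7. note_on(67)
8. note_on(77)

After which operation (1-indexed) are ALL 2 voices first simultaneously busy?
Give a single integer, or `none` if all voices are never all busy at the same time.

Op 1: note_on(89): voice 0 is free -> assigned | voices=[89 -]
Op 2: note_on(85): voice 1 is free -> assigned | voices=[89 85]
Op 3: note_on(68): all voices busy, STEAL voice 0 (pitch 89, oldest) -> assign | voices=[68 85]
Op 4: note_on(70): all voices busy, STEAL voice 1 (pitch 85, oldest) -> assign | voices=[68 70]
Op 5: note_off(70): free voice 1 | voices=[68 -]
Op 6: note_on(83): voice 1 is free -> assigned | voices=[68 83]
Op 7: note_on(67): all voices busy, STEAL voice 0 (pitch 68, oldest) -> assign | voices=[67 83]
Op 8: note_on(77): all voices busy, STEAL voice 1 (pitch 83, oldest) -> assign | voices=[67 77]

Answer: 2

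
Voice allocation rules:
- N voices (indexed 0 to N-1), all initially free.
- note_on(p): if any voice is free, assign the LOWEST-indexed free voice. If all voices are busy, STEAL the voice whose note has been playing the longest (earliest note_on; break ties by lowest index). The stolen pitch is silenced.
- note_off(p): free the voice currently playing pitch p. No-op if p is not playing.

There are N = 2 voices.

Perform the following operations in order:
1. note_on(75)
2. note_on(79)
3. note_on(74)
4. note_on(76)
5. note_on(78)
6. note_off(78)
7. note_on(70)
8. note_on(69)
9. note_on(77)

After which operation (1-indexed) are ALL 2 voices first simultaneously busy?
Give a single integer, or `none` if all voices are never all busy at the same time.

Answer: 2

Derivation:
Op 1: note_on(75): voice 0 is free -> assigned | voices=[75 -]
Op 2: note_on(79): voice 1 is free -> assigned | voices=[75 79]
Op 3: note_on(74): all voices busy, STEAL voice 0 (pitch 75, oldest) -> assign | voices=[74 79]
Op 4: note_on(76): all voices busy, STEAL voice 1 (pitch 79, oldest) -> assign | voices=[74 76]
Op 5: note_on(78): all voices busy, STEAL voice 0 (pitch 74, oldest) -> assign | voices=[78 76]
Op 6: note_off(78): free voice 0 | voices=[- 76]
Op 7: note_on(70): voice 0 is free -> assigned | voices=[70 76]
Op 8: note_on(69): all voices busy, STEAL voice 1 (pitch 76, oldest) -> assign | voices=[70 69]
Op 9: note_on(77): all voices busy, STEAL voice 0 (pitch 70, oldest) -> assign | voices=[77 69]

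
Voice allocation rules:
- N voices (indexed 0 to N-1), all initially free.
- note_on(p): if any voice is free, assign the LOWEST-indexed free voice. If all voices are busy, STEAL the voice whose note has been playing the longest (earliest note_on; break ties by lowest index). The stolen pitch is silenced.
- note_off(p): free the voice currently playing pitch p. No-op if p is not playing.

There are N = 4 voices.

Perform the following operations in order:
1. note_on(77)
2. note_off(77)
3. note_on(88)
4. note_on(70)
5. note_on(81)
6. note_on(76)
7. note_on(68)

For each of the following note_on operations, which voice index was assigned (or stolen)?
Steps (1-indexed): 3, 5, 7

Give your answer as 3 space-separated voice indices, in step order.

Op 1: note_on(77): voice 0 is free -> assigned | voices=[77 - - -]
Op 2: note_off(77): free voice 0 | voices=[- - - -]
Op 3: note_on(88): voice 0 is free -> assigned | voices=[88 - - -]
Op 4: note_on(70): voice 1 is free -> assigned | voices=[88 70 - -]
Op 5: note_on(81): voice 2 is free -> assigned | voices=[88 70 81 -]
Op 6: note_on(76): voice 3 is free -> assigned | voices=[88 70 81 76]
Op 7: note_on(68): all voices busy, STEAL voice 0 (pitch 88, oldest) -> assign | voices=[68 70 81 76]

Answer: 0 2 0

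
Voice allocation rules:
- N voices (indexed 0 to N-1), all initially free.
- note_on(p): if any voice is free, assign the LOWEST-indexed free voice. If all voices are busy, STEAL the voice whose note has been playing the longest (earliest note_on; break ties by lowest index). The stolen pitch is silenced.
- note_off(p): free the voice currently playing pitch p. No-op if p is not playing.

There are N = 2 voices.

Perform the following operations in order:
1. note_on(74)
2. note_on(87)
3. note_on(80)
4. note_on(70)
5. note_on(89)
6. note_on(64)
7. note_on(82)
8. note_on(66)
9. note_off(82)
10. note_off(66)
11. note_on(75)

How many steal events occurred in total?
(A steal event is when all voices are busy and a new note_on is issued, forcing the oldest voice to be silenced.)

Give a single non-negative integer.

Answer: 6

Derivation:
Op 1: note_on(74): voice 0 is free -> assigned | voices=[74 -]
Op 2: note_on(87): voice 1 is free -> assigned | voices=[74 87]
Op 3: note_on(80): all voices busy, STEAL voice 0 (pitch 74, oldest) -> assign | voices=[80 87]
Op 4: note_on(70): all voices busy, STEAL voice 1 (pitch 87, oldest) -> assign | voices=[80 70]
Op 5: note_on(89): all voices busy, STEAL voice 0 (pitch 80, oldest) -> assign | voices=[89 70]
Op 6: note_on(64): all voices busy, STEAL voice 1 (pitch 70, oldest) -> assign | voices=[89 64]
Op 7: note_on(82): all voices busy, STEAL voice 0 (pitch 89, oldest) -> assign | voices=[82 64]
Op 8: note_on(66): all voices busy, STEAL voice 1 (pitch 64, oldest) -> assign | voices=[82 66]
Op 9: note_off(82): free voice 0 | voices=[- 66]
Op 10: note_off(66): free voice 1 | voices=[- -]
Op 11: note_on(75): voice 0 is free -> assigned | voices=[75 -]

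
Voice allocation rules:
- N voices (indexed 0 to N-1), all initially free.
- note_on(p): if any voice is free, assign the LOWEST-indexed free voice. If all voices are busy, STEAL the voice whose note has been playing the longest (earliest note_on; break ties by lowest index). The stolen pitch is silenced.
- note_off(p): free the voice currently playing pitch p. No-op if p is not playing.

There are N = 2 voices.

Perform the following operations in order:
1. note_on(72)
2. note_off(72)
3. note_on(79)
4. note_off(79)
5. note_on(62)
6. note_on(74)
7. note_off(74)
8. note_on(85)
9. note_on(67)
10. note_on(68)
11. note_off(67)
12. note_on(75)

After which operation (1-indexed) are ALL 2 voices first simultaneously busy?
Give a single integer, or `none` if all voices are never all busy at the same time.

Answer: 6

Derivation:
Op 1: note_on(72): voice 0 is free -> assigned | voices=[72 -]
Op 2: note_off(72): free voice 0 | voices=[- -]
Op 3: note_on(79): voice 0 is free -> assigned | voices=[79 -]
Op 4: note_off(79): free voice 0 | voices=[- -]
Op 5: note_on(62): voice 0 is free -> assigned | voices=[62 -]
Op 6: note_on(74): voice 1 is free -> assigned | voices=[62 74]
Op 7: note_off(74): free voice 1 | voices=[62 -]
Op 8: note_on(85): voice 1 is free -> assigned | voices=[62 85]
Op 9: note_on(67): all voices busy, STEAL voice 0 (pitch 62, oldest) -> assign | voices=[67 85]
Op 10: note_on(68): all voices busy, STEAL voice 1 (pitch 85, oldest) -> assign | voices=[67 68]
Op 11: note_off(67): free voice 0 | voices=[- 68]
Op 12: note_on(75): voice 0 is free -> assigned | voices=[75 68]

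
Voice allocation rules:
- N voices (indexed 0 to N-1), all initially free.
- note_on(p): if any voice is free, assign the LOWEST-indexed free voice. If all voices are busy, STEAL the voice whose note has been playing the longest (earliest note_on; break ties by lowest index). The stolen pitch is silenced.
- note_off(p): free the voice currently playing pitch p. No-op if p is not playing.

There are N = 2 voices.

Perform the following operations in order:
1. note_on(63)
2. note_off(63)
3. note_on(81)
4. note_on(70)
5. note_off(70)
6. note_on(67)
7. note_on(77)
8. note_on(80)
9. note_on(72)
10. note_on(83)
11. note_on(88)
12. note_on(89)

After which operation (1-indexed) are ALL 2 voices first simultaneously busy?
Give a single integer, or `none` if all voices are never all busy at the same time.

Answer: 4

Derivation:
Op 1: note_on(63): voice 0 is free -> assigned | voices=[63 -]
Op 2: note_off(63): free voice 0 | voices=[- -]
Op 3: note_on(81): voice 0 is free -> assigned | voices=[81 -]
Op 4: note_on(70): voice 1 is free -> assigned | voices=[81 70]
Op 5: note_off(70): free voice 1 | voices=[81 -]
Op 6: note_on(67): voice 1 is free -> assigned | voices=[81 67]
Op 7: note_on(77): all voices busy, STEAL voice 0 (pitch 81, oldest) -> assign | voices=[77 67]
Op 8: note_on(80): all voices busy, STEAL voice 1 (pitch 67, oldest) -> assign | voices=[77 80]
Op 9: note_on(72): all voices busy, STEAL voice 0 (pitch 77, oldest) -> assign | voices=[72 80]
Op 10: note_on(83): all voices busy, STEAL voice 1 (pitch 80, oldest) -> assign | voices=[72 83]
Op 11: note_on(88): all voices busy, STEAL voice 0 (pitch 72, oldest) -> assign | voices=[88 83]
Op 12: note_on(89): all voices busy, STEAL voice 1 (pitch 83, oldest) -> assign | voices=[88 89]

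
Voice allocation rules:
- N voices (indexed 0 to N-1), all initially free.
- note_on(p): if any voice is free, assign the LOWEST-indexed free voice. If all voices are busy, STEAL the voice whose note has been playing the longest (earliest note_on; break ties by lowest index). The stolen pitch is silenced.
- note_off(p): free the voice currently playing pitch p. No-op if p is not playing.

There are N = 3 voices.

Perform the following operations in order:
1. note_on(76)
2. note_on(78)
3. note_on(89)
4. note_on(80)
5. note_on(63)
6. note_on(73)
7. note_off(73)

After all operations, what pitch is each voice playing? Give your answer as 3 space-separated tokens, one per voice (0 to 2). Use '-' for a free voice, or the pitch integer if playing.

Op 1: note_on(76): voice 0 is free -> assigned | voices=[76 - -]
Op 2: note_on(78): voice 1 is free -> assigned | voices=[76 78 -]
Op 3: note_on(89): voice 2 is free -> assigned | voices=[76 78 89]
Op 4: note_on(80): all voices busy, STEAL voice 0 (pitch 76, oldest) -> assign | voices=[80 78 89]
Op 5: note_on(63): all voices busy, STEAL voice 1 (pitch 78, oldest) -> assign | voices=[80 63 89]
Op 6: note_on(73): all voices busy, STEAL voice 2 (pitch 89, oldest) -> assign | voices=[80 63 73]
Op 7: note_off(73): free voice 2 | voices=[80 63 -]

Answer: 80 63 -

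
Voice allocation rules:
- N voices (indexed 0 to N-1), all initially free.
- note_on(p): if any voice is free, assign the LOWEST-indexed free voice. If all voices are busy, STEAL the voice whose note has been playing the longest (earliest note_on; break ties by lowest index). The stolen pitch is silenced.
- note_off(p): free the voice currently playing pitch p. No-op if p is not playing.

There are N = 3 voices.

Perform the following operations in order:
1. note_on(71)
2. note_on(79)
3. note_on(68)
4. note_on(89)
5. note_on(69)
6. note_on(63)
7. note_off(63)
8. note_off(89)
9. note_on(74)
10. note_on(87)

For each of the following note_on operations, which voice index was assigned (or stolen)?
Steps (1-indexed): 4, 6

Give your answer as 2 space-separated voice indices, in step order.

Op 1: note_on(71): voice 0 is free -> assigned | voices=[71 - -]
Op 2: note_on(79): voice 1 is free -> assigned | voices=[71 79 -]
Op 3: note_on(68): voice 2 is free -> assigned | voices=[71 79 68]
Op 4: note_on(89): all voices busy, STEAL voice 0 (pitch 71, oldest) -> assign | voices=[89 79 68]
Op 5: note_on(69): all voices busy, STEAL voice 1 (pitch 79, oldest) -> assign | voices=[89 69 68]
Op 6: note_on(63): all voices busy, STEAL voice 2 (pitch 68, oldest) -> assign | voices=[89 69 63]
Op 7: note_off(63): free voice 2 | voices=[89 69 -]
Op 8: note_off(89): free voice 0 | voices=[- 69 -]
Op 9: note_on(74): voice 0 is free -> assigned | voices=[74 69 -]
Op 10: note_on(87): voice 2 is free -> assigned | voices=[74 69 87]

Answer: 0 2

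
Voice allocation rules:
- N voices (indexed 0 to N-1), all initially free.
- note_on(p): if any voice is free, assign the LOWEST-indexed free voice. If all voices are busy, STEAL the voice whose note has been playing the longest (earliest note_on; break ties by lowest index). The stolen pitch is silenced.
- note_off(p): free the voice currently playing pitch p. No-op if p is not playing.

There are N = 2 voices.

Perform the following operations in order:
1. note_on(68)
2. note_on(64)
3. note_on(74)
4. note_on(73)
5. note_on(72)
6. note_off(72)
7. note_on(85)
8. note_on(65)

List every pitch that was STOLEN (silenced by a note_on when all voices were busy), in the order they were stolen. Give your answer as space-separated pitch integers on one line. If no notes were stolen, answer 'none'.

Answer: 68 64 74 73

Derivation:
Op 1: note_on(68): voice 0 is free -> assigned | voices=[68 -]
Op 2: note_on(64): voice 1 is free -> assigned | voices=[68 64]
Op 3: note_on(74): all voices busy, STEAL voice 0 (pitch 68, oldest) -> assign | voices=[74 64]
Op 4: note_on(73): all voices busy, STEAL voice 1 (pitch 64, oldest) -> assign | voices=[74 73]
Op 5: note_on(72): all voices busy, STEAL voice 0 (pitch 74, oldest) -> assign | voices=[72 73]
Op 6: note_off(72): free voice 0 | voices=[- 73]
Op 7: note_on(85): voice 0 is free -> assigned | voices=[85 73]
Op 8: note_on(65): all voices busy, STEAL voice 1 (pitch 73, oldest) -> assign | voices=[85 65]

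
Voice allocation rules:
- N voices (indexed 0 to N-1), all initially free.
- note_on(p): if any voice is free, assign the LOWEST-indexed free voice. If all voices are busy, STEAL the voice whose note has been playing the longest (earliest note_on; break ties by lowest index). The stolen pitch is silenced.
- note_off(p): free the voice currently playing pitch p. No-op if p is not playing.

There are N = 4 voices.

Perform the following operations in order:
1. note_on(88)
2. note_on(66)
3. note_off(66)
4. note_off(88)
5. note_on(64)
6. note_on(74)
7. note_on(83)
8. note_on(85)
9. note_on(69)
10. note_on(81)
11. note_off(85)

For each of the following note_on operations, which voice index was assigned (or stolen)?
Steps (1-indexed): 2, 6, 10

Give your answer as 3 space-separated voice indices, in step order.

Answer: 1 1 1

Derivation:
Op 1: note_on(88): voice 0 is free -> assigned | voices=[88 - - -]
Op 2: note_on(66): voice 1 is free -> assigned | voices=[88 66 - -]
Op 3: note_off(66): free voice 1 | voices=[88 - - -]
Op 4: note_off(88): free voice 0 | voices=[- - - -]
Op 5: note_on(64): voice 0 is free -> assigned | voices=[64 - - -]
Op 6: note_on(74): voice 1 is free -> assigned | voices=[64 74 - -]
Op 7: note_on(83): voice 2 is free -> assigned | voices=[64 74 83 -]
Op 8: note_on(85): voice 3 is free -> assigned | voices=[64 74 83 85]
Op 9: note_on(69): all voices busy, STEAL voice 0 (pitch 64, oldest) -> assign | voices=[69 74 83 85]
Op 10: note_on(81): all voices busy, STEAL voice 1 (pitch 74, oldest) -> assign | voices=[69 81 83 85]
Op 11: note_off(85): free voice 3 | voices=[69 81 83 -]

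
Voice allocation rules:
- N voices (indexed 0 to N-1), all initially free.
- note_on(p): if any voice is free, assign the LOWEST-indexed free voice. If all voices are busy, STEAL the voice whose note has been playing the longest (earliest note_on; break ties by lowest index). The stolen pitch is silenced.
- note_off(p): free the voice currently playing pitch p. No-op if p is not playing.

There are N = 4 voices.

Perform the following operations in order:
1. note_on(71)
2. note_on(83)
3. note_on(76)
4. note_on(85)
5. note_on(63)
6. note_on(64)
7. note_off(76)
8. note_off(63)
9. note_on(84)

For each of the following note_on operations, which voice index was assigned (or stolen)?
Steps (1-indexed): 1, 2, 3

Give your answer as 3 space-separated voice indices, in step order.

Op 1: note_on(71): voice 0 is free -> assigned | voices=[71 - - -]
Op 2: note_on(83): voice 1 is free -> assigned | voices=[71 83 - -]
Op 3: note_on(76): voice 2 is free -> assigned | voices=[71 83 76 -]
Op 4: note_on(85): voice 3 is free -> assigned | voices=[71 83 76 85]
Op 5: note_on(63): all voices busy, STEAL voice 0 (pitch 71, oldest) -> assign | voices=[63 83 76 85]
Op 6: note_on(64): all voices busy, STEAL voice 1 (pitch 83, oldest) -> assign | voices=[63 64 76 85]
Op 7: note_off(76): free voice 2 | voices=[63 64 - 85]
Op 8: note_off(63): free voice 0 | voices=[- 64 - 85]
Op 9: note_on(84): voice 0 is free -> assigned | voices=[84 64 - 85]

Answer: 0 1 2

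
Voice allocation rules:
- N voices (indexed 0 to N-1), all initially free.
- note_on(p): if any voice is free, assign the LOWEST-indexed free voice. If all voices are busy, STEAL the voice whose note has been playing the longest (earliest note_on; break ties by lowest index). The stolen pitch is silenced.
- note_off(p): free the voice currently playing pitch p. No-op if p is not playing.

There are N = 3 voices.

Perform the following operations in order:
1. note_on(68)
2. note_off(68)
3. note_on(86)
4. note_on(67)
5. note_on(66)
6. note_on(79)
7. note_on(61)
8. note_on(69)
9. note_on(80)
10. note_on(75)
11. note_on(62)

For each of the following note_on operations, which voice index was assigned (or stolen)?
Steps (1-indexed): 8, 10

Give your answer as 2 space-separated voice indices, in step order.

Answer: 2 1

Derivation:
Op 1: note_on(68): voice 0 is free -> assigned | voices=[68 - -]
Op 2: note_off(68): free voice 0 | voices=[- - -]
Op 3: note_on(86): voice 0 is free -> assigned | voices=[86 - -]
Op 4: note_on(67): voice 1 is free -> assigned | voices=[86 67 -]
Op 5: note_on(66): voice 2 is free -> assigned | voices=[86 67 66]
Op 6: note_on(79): all voices busy, STEAL voice 0 (pitch 86, oldest) -> assign | voices=[79 67 66]
Op 7: note_on(61): all voices busy, STEAL voice 1 (pitch 67, oldest) -> assign | voices=[79 61 66]
Op 8: note_on(69): all voices busy, STEAL voice 2 (pitch 66, oldest) -> assign | voices=[79 61 69]
Op 9: note_on(80): all voices busy, STEAL voice 0 (pitch 79, oldest) -> assign | voices=[80 61 69]
Op 10: note_on(75): all voices busy, STEAL voice 1 (pitch 61, oldest) -> assign | voices=[80 75 69]
Op 11: note_on(62): all voices busy, STEAL voice 2 (pitch 69, oldest) -> assign | voices=[80 75 62]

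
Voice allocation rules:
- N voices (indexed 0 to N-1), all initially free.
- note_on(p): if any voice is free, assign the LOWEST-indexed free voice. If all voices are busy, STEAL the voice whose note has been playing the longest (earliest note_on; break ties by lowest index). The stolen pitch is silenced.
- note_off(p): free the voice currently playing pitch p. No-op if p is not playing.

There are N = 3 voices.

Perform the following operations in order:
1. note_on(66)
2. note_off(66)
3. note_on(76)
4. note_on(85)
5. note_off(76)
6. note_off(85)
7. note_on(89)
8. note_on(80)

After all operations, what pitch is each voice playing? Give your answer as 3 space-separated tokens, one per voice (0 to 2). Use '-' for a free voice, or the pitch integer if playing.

Answer: 89 80 -

Derivation:
Op 1: note_on(66): voice 0 is free -> assigned | voices=[66 - -]
Op 2: note_off(66): free voice 0 | voices=[- - -]
Op 3: note_on(76): voice 0 is free -> assigned | voices=[76 - -]
Op 4: note_on(85): voice 1 is free -> assigned | voices=[76 85 -]
Op 5: note_off(76): free voice 0 | voices=[- 85 -]
Op 6: note_off(85): free voice 1 | voices=[- - -]
Op 7: note_on(89): voice 0 is free -> assigned | voices=[89 - -]
Op 8: note_on(80): voice 1 is free -> assigned | voices=[89 80 -]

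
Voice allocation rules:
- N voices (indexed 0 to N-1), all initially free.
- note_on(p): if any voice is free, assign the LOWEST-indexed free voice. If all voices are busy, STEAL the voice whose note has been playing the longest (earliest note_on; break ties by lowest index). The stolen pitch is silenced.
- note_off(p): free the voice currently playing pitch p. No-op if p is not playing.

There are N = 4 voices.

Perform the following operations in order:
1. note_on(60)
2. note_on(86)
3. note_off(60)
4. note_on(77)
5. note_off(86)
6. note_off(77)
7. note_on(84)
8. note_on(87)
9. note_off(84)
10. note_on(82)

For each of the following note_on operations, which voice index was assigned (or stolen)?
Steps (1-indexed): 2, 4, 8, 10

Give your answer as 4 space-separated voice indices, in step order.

Op 1: note_on(60): voice 0 is free -> assigned | voices=[60 - - -]
Op 2: note_on(86): voice 1 is free -> assigned | voices=[60 86 - -]
Op 3: note_off(60): free voice 0 | voices=[- 86 - -]
Op 4: note_on(77): voice 0 is free -> assigned | voices=[77 86 - -]
Op 5: note_off(86): free voice 1 | voices=[77 - - -]
Op 6: note_off(77): free voice 0 | voices=[- - - -]
Op 7: note_on(84): voice 0 is free -> assigned | voices=[84 - - -]
Op 8: note_on(87): voice 1 is free -> assigned | voices=[84 87 - -]
Op 9: note_off(84): free voice 0 | voices=[- 87 - -]
Op 10: note_on(82): voice 0 is free -> assigned | voices=[82 87 - -]

Answer: 1 0 1 0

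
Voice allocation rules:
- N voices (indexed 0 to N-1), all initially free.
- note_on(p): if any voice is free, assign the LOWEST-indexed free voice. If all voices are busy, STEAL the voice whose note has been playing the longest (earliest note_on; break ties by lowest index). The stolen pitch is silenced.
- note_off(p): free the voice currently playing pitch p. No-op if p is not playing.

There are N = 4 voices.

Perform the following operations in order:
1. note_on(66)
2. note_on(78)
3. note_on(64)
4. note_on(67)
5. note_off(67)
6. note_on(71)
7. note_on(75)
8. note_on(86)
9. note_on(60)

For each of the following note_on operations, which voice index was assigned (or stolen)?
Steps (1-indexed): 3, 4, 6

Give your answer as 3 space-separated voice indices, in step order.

Answer: 2 3 3

Derivation:
Op 1: note_on(66): voice 0 is free -> assigned | voices=[66 - - -]
Op 2: note_on(78): voice 1 is free -> assigned | voices=[66 78 - -]
Op 3: note_on(64): voice 2 is free -> assigned | voices=[66 78 64 -]
Op 4: note_on(67): voice 3 is free -> assigned | voices=[66 78 64 67]
Op 5: note_off(67): free voice 3 | voices=[66 78 64 -]
Op 6: note_on(71): voice 3 is free -> assigned | voices=[66 78 64 71]
Op 7: note_on(75): all voices busy, STEAL voice 0 (pitch 66, oldest) -> assign | voices=[75 78 64 71]
Op 8: note_on(86): all voices busy, STEAL voice 1 (pitch 78, oldest) -> assign | voices=[75 86 64 71]
Op 9: note_on(60): all voices busy, STEAL voice 2 (pitch 64, oldest) -> assign | voices=[75 86 60 71]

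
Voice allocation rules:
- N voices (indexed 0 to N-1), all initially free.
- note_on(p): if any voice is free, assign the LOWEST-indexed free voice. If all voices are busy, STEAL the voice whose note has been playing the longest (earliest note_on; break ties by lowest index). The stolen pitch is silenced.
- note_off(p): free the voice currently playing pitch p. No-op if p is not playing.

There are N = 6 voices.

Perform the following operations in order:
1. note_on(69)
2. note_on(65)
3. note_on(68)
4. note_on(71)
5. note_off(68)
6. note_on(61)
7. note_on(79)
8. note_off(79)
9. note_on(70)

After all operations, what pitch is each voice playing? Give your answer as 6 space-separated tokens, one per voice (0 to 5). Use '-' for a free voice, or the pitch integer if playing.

Op 1: note_on(69): voice 0 is free -> assigned | voices=[69 - - - - -]
Op 2: note_on(65): voice 1 is free -> assigned | voices=[69 65 - - - -]
Op 3: note_on(68): voice 2 is free -> assigned | voices=[69 65 68 - - -]
Op 4: note_on(71): voice 3 is free -> assigned | voices=[69 65 68 71 - -]
Op 5: note_off(68): free voice 2 | voices=[69 65 - 71 - -]
Op 6: note_on(61): voice 2 is free -> assigned | voices=[69 65 61 71 - -]
Op 7: note_on(79): voice 4 is free -> assigned | voices=[69 65 61 71 79 -]
Op 8: note_off(79): free voice 4 | voices=[69 65 61 71 - -]
Op 9: note_on(70): voice 4 is free -> assigned | voices=[69 65 61 71 70 -]

Answer: 69 65 61 71 70 -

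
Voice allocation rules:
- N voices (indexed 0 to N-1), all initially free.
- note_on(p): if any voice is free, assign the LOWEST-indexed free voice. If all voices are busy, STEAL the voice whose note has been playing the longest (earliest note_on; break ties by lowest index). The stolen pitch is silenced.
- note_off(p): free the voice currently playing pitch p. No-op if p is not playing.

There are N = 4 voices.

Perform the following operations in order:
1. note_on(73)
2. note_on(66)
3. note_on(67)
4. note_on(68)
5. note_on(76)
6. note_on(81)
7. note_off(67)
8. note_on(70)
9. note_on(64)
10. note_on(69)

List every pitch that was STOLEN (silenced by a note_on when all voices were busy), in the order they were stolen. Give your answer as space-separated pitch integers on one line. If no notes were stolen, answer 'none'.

Op 1: note_on(73): voice 0 is free -> assigned | voices=[73 - - -]
Op 2: note_on(66): voice 1 is free -> assigned | voices=[73 66 - -]
Op 3: note_on(67): voice 2 is free -> assigned | voices=[73 66 67 -]
Op 4: note_on(68): voice 3 is free -> assigned | voices=[73 66 67 68]
Op 5: note_on(76): all voices busy, STEAL voice 0 (pitch 73, oldest) -> assign | voices=[76 66 67 68]
Op 6: note_on(81): all voices busy, STEAL voice 1 (pitch 66, oldest) -> assign | voices=[76 81 67 68]
Op 7: note_off(67): free voice 2 | voices=[76 81 - 68]
Op 8: note_on(70): voice 2 is free -> assigned | voices=[76 81 70 68]
Op 9: note_on(64): all voices busy, STEAL voice 3 (pitch 68, oldest) -> assign | voices=[76 81 70 64]
Op 10: note_on(69): all voices busy, STEAL voice 0 (pitch 76, oldest) -> assign | voices=[69 81 70 64]

Answer: 73 66 68 76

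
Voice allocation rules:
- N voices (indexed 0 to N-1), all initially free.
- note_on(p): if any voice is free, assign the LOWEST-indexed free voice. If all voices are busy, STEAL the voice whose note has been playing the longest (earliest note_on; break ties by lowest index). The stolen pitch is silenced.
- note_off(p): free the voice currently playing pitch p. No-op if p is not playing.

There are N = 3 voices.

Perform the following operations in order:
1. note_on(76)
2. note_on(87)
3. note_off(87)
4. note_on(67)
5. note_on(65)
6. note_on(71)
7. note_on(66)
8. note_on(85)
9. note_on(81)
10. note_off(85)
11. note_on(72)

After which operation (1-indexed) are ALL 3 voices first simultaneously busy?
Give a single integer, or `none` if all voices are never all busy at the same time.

Op 1: note_on(76): voice 0 is free -> assigned | voices=[76 - -]
Op 2: note_on(87): voice 1 is free -> assigned | voices=[76 87 -]
Op 3: note_off(87): free voice 1 | voices=[76 - -]
Op 4: note_on(67): voice 1 is free -> assigned | voices=[76 67 -]
Op 5: note_on(65): voice 2 is free -> assigned | voices=[76 67 65]
Op 6: note_on(71): all voices busy, STEAL voice 0 (pitch 76, oldest) -> assign | voices=[71 67 65]
Op 7: note_on(66): all voices busy, STEAL voice 1 (pitch 67, oldest) -> assign | voices=[71 66 65]
Op 8: note_on(85): all voices busy, STEAL voice 2 (pitch 65, oldest) -> assign | voices=[71 66 85]
Op 9: note_on(81): all voices busy, STEAL voice 0 (pitch 71, oldest) -> assign | voices=[81 66 85]
Op 10: note_off(85): free voice 2 | voices=[81 66 -]
Op 11: note_on(72): voice 2 is free -> assigned | voices=[81 66 72]

Answer: 5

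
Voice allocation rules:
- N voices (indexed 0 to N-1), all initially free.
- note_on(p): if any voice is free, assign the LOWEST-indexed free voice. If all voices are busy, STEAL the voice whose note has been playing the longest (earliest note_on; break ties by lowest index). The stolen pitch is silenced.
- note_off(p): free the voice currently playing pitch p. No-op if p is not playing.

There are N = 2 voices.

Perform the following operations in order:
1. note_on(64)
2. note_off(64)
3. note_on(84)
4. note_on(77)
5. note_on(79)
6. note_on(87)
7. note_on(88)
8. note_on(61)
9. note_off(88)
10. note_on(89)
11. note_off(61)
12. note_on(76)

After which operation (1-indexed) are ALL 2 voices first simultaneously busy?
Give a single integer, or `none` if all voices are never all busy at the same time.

Answer: 4

Derivation:
Op 1: note_on(64): voice 0 is free -> assigned | voices=[64 -]
Op 2: note_off(64): free voice 0 | voices=[- -]
Op 3: note_on(84): voice 0 is free -> assigned | voices=[84 -]
Op 4: note_on(77): voice 1 is free -> assigned | voices=[84 77]
Op 5: note_on(79): all voices busy, STEAL voice 0 (pitch 84, oldest) -> assign | voices=[79 77]
Op 6: note_on(87): all voices busy, STEAL voice 1 (pitch 77, oldest) -> assign | voices=[79 87]
Op 7: note_on(88): all voices busy, STEAL voice 0 (pitch 79, oldest) -> assign | voices=[88 87]
Op 8: note_on(61): all voices busy, STEAL voice 1 (pitch 87, oldest) -> assign | voices=[88 61]
Op 9: note_off(88): free voice 0 | voices=[- 61]
Op 10: note_on(89): voice 0 is free -> assigned | voices=[89 61]
Op 11: note_off(61): free voice 1 | voices=[89 -]
Op 12: note_on(76): voice 1 is free -> assigned | voices=[89 76]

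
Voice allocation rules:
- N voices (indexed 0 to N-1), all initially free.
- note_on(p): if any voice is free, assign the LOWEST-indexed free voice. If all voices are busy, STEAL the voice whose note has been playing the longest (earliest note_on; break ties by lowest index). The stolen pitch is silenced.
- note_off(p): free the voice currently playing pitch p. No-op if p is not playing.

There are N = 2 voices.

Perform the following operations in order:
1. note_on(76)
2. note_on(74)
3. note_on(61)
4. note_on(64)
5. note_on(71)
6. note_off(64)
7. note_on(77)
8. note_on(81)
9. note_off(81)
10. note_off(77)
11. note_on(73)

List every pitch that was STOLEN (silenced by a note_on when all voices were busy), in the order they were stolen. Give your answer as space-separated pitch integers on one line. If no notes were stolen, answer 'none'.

Op 1: note_on(76): voice 0 is free -> assigned | voices=[76 -]
Op 2: note_on(74): voice 1 is free -> assigned | voices=[76 74]
Op 3: note_on(61): all voices busy, STEAL voice 0 (pitch 76, oldest) -> assign | voices=[61 74]
Op 4: note_on(64): all voices busy, STEAL voice 1 (pitch 74, oldest) -> assign | voices=[61 64]
Op 5: note_on(71): all voices busy, STEAL voice 0 (pitch 61, oldest) -> assign | voices=[71 64]
Op 6: note_off(64): free voice 1 | voices=[71 -]
Op 7: note_on(77): voice 1 is free -> assigned | voices=[71 77]
Op 8: note_on(81): all voices busy, STEAL voice 0 (pitch 71, oldest) -> assign | voices=[81 77]
Op 9: note_off(81): free voice 0 | voices=[- 77]
Op 10: note_off(77): free voice 1 | voices=[- -]
Op 11: note_on(73): voice 0 is free -> assigned | voices=[73 -]

Answer: 76 74 61 71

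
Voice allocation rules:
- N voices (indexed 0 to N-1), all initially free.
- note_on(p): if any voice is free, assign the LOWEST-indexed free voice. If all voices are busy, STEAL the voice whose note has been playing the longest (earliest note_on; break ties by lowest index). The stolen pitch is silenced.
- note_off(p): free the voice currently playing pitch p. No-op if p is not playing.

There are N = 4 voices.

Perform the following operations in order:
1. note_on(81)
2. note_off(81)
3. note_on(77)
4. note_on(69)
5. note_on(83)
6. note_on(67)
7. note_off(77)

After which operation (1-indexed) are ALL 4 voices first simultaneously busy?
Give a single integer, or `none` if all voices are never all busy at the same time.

Answer: 6

Derivation:
Op 1: note_on(81): voice 0 is free -> assigned | voices=[81 - - -]
Op 2: note_off(81): free voice 0 | voices=[- - - -]
Op 3: note_on(77): voice 0 is free -> assigned | voices=[77 - - -]
Op 4: note_on(69): voice 1 is free -> assigned | voices=[77 69 - -]
Op 5: note_on(83): voice 2 is free -> assigned | voices=[77 69 83 -]
Op 6: note_on(67): voice 3 is free -> assigned | voices=[77 69 83 67]
Op 7: note_off(77): free voice 0 | voices=[- 69 83 67]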